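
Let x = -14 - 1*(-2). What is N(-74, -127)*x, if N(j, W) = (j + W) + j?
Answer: 3300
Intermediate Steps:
N(j, W) = W + 2*j (N(j, W) = (W + j) + j = W + 2*j)
x = -12 (x = -14 + 2 = -12)
N(-74, -127)*x = (-127 + 2*(-74))*(-12) = (-127 - 148)*(-12) = -275*(-12) = 3300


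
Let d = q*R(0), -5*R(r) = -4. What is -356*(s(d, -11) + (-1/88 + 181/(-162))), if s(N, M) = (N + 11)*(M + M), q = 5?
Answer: 210065365/1782 ≈ 1.1788e+5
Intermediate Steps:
R(r) = 4/5 (R(r) = -1/5*(-4) = 4/5)
d = 4 (d = 5*(4/5) = 4)
s(N, M) = 2*M*(11 + N) (s(N, M) = (11 + N)*(2*M) = 2*M*(11 + N))
-356*(s(d, -11) + (-1/88 + 181/(-162))) = -356*(2*(-11)*(11 + 4) + (-1/88 + 181/(-162))) = -356*(2*(-11)*15 + (-1*1/88 + 181*(-1/162))) = -356*(-330 + (-1/88 - 181/162)) = -356*(-330 - 8045/7128) = -356*(-2360285/7128) = 210065365/1782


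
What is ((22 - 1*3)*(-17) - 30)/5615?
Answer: -353/5615 ≈ -0.062867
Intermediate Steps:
((22 - 1*3)*(-17) - 30)/5615 = ((22 - 3)*(-17) - 30)*(1/5615) = (19*(-17) - 30)*(1/5615) = (-323 - 30)*(1/5615) = -353*1/5615 = -353/5615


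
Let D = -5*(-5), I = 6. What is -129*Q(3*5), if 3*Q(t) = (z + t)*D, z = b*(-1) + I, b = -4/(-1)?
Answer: -18275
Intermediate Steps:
b = 4 (b = -4*(-1) = 4)
z = 2 (z = 4*(-1) + 6 = -4 + 6 = 2)
D = 25
Q(t) = 50/3 + 25*t/3 (Q(t) = ((2 + t)*25)/3 = (50 + 25*t)/3 = 50/3 + 25*t/3)
-129*Q(3*5) = -129*(50/3 + 25*(3*5)/3) = -129*(50/3 + (25/3)*15) = -129*(50/3 + 125) = -129*425/3 = -18275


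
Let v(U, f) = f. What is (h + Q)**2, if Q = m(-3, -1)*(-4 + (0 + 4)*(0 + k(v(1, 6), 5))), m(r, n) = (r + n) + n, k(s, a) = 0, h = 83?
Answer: 10609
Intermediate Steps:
m(r, n) = r + 2*n (m(r, n) = (n + r) + n = r + 2*n)
Q = 20 (Q = (-3 + 2*(-1))*(-4 + (0 + 4)*(0 + 0)) = (-3 - 2)*(-4 + 4*0) = -5*(-4 + 0) = -5*(-4) = 20)
(h + Q)**2 = (83 + 20)**2 = 103**2 = 10609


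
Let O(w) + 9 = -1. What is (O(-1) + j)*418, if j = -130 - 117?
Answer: -107426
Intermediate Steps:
O(w) = -10 (O(w) = -9 - 1 = -10)
j = -247
(O(-1) + j)*418 = (-10 - 247)*418 = -257*418 = -107426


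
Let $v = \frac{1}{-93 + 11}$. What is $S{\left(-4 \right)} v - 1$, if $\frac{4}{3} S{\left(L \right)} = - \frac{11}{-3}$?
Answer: $- \frac{339}{328} \approx -1.0335$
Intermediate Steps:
$S{\left(L \right)} = \frac{11}{4}$ ($S{\left(L \right)} = \frac{3 \left(- \frac{11}{-3}\right)}{4} = \frac{3 \left(\left(-11\right) \left(- \frac{1}{3}\right)\right)}{4} = \frac{3}{4} \cdot \frac{11}{3} = \frac{11}{4}$)
$v = - \frac{1}{82}$ ($v = \frac{1}{-82} = - \frac{1}{82} \approx -0.012195$)
$S{\left(-4 \right)} v - 1 = \frac{11}{4} \left(- \frac{1}{82}\right) - 1 = - \frac{11}{328} - 1 = - \frac{339}{328}$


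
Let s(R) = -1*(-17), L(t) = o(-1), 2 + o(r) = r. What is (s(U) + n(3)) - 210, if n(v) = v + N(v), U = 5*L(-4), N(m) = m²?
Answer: -181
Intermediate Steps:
o(r) = -2 + r
L(t) = -3 (L(t) = -2 - 1 = -3)
U = -15 (U = 5*(-3) = -15)
n(v) = v + v²
s(R) = 17
(s(U) + n(3)) - 210 = (17 + 3*(1 + 3)) - 210 = (17 + 3*4) - 210 = (17 + 12) - 210 = 29 - 210 = -181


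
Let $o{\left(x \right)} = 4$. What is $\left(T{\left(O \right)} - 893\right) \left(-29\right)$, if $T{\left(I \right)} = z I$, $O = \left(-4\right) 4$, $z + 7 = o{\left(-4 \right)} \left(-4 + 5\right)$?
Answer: $24505$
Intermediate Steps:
$z = -3$ ($z = -7 + 4 \left(-4 + 5\right) = -7 + 4 \cdot 1 = -7 + 4 = -3$)
$O = -16$
$T{\left(I \right)} = - 3 I$
$\left(T{\left(O \right)} - 893\right) \left(-29\right) = \left(\left(-3\right) \left(-16\right) - 893\right) \left(-29\right) = \left(48 - 893\right) \left(-29\right) = \left(-845\right) \left(-29\right) = 24505$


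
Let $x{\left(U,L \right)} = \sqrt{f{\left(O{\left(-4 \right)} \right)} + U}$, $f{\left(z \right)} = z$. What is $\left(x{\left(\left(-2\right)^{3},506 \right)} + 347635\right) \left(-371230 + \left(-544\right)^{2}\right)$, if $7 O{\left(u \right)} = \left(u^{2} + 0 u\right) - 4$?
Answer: $-26174829690 - \frac{150588 i \sqrt{77}}{7} \approx -2.6175 \cdot 10^{10} - 1.8877 \cdot 10^{5} i$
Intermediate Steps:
$O{\left(u \right)} = - \frac{4}{7} + \frac{u^{2}}{7}$ ($O{\left(u \right)} = \frac{\left(u^{2} + 0 u\right) - 4}{7} = \frac{\left(u^{2} + 0\right) - 4}{7} = \frac{u^{2} - 4}{7} = \frac{-4 + u^{2}}{7} = - \frac{4}{7} + \frac{u^{2}}{7}$)
$x{\left(U,L \right)} = \sqrt{\frac{12}{7} + U}$ ($x{\left(U,L \right)} = \sqrt{\left(- \frac{4}{7} + \frac{\left(-4\right)^{2}}{7}\right) + U} = \sqrt{\left(- \frac{4}{7} + \frac{1}{7} \cdot 16\right) + U} = \sqrt{\left(- \frac{4}{7} + \frac{16}{7}\right) + U} = \sqrt{\frac{12}{7} + U}$)
$\left(x{\left(\left(-2\right)^{3},506 \right)} + 347635\right) \left(-371230 + \left(-544\right)^{2}\right) = \left(\frac{\sqrt{84 + 49 \left(-2\right)^{3}}}{7} + 347635\right) \left(-371230 + \left(-544\right)^{2}\right) = \left(\frac{\sqrt{84 + 49 \left(-8\right)}}{7} + 347635\right) \left(-371230 + 295936\right) = \left(\frac{\sqrt{84 - 392}}{7} + 347635\right) \left(-75294\right) = \left(\frac{\sqrt{-308}}{7} + 347635\right) \left(-75294\right) = \left(\frac{2 i \sqrt{77}}{7} + 347635\right) \left(-75294\right) = \left(347635 + \frac{2 i \sqrt{77}}{7}\right) \left(-75294\right) = -26174829690 - \frac{150588 i \sqrt{77}}{7}$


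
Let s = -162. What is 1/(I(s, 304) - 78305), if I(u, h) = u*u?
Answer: -1/52061 ≈ -1.9208e-5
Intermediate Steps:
I(u, h) = u²
1/(I(s, 304) - 78305) = 1/((-162)² - 78305) = 1/(26244 - 78305) = 1/(-52061) = -1/52061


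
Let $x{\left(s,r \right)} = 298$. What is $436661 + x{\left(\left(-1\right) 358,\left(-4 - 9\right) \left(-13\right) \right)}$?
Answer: $436959$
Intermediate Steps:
$436661 + x{\left(\left(-1\right) 358,\left(-4 - 9\right) \left(-13\right) \right)} = 436661 + 298 = 436959$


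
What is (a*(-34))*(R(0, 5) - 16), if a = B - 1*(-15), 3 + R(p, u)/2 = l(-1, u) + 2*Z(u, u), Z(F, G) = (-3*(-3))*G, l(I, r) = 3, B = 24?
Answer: -217464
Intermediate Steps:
Z(F, G) = 9*G
R(p, u) = 36*u (R(p, u) = -6 + 2*(3 + 2*(9*u)) = -6 + 2*(3 + 18*u) = -6 + (6 + 36*u) = 36*u)
a = 39 (a = 24 - 1*(-15) = 24 + 15 = 39)
(a*(-34))*(R(0, 5) - 16) = (39*(-34))*(36*5 - 16) = -1326*(180 - 16) = -1326*164 = -217464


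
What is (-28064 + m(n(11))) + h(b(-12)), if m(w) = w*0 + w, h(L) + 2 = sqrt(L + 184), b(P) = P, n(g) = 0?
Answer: -28066 + 2*sqrt(43) ≈ -28053.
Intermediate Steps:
h(L) = -2 + sqrt(184 + L) (h(L) = -2 + sqrt(L + 184) = -2 + sqrt(184 + L))
m(w) = w (m(w) = 0 + w = w)
(-28064 + m(n(11))) + h(b(-12)) = (-28064 + 0) + (-2 + sqrt(184 - 12)) = -28064 + (-2 + sqrt(172)) = -28064 + (-2 + 2*sqrt(43)) = -28066 + 2*sqrt(43)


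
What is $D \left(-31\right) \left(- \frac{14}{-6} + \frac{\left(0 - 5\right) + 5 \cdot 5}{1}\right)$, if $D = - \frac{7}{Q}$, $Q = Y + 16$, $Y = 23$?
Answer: $\frac{14539}{117} \approx 124.26$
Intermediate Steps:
$Q = 39$ ($Q = 23 + 16 = 39$)
$D = - \frac{7}{39} \approx -0.17949$
$D \left(-31\right) \left(- \frac{14}{-6} + \frac{\left(0 - 5\right) + 5 \cdot 5}{1}\right) = \left(- \frac{7}{39}\right) \left(-31\right) \left(- \frac{14}{-6} + \frac{\left(0 - 5\right) + 5 \cdot 5}{1}\right) = \frac{217 \left(\left(-14\right) \left(- \frac{1}{6}\right) + \left(-5 + 25\right) 1\right)}{39} = \frac{217 \left(\frac{7}{3} + 20 \cdot 1\right)}{39} = \frac{217 \left(\frac{7}{3} + 20\right)}{39} = \frac{217}{39} \cdot \frac{67}{3} = \frac{14539}{117}$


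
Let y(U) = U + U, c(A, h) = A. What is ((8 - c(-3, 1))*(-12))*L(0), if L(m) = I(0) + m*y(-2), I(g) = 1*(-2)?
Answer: 264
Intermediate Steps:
y(U) = 2*U
I(g) = -2
L(m) = -2 - 4*m (L(m) = -2 + m*(2*(-2)) = -2 + m*(-4) = -2 - 4*m)
((8 - c(-3, 1))*(-12))*L(0) = ((8 - 1*(-3))*(-12))*(-2 - 4*0) = ((8 + 3)*(-12))*(-2 + 0) = (11*(-12))*(-2) = -132*(-2) = 264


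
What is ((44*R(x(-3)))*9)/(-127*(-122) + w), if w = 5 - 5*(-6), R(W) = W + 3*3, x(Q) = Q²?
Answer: 7128/15529 ≈ 0.45901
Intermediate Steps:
R(W) = 9 + W (R(W) = W + 9 = 9 + W)
w = 35 (w = 5 + 30 = 35)
((44*R(x(-3)))*9)/(-127*(-122) + w) = ((44*(9 + (-3)²))*9)/(-127*(-122) + 35) = ((44*(9 + 9))*9)/(15494 + 35) = ((44*18)*9)/15529 = (792*9)*(1/15529) = 7128*(1/15529) = 7128/15529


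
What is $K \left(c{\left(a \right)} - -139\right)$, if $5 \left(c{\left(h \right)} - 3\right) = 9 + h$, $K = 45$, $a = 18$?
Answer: $6633$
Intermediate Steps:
$c{\left(h \right)} = \frac{24}{5} + \frac{h}{5}$ ($c{\left(h \right)} = 3 + \frac{9 + h}{5} = 3 + \left(\frac{9}{5} + \frac{h}{5}\right) = \frac{24}{5} + \frac{h}{5}$)
$K \left(c{\left(a \right)} - -139\right) = 45 \left(\left(\frac{24}{5} + \frac{1}{5} \cdot 18\right) - -139\right) = 45 \left(\left(\frac{24}{5} + \frac{18}{5}\right) + \left(-34 + 173\right)\right) = 45 \left(\frac{42}{5} + 139\right) = 45 \cdot \frac{737}{5} = 6633$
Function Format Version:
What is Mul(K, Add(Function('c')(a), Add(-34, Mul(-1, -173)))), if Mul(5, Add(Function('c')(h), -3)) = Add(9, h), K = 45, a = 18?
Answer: 6633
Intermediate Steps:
Function('c')(h) = Add(Rational(24, 5), Mul(Rational(1, 5), h)) (Function('c')(h) = Add(3, Mul(Rational(1, 5), Add(9, h))) = Add(3, Add(Rational(9, 5), Mul(Rational(1, 5), h))) = Add(Rational(24, 5), Mul(Rational(1, 5), h)))
Mul(K, Add(Function('c')(a), Add(-34, Mul(-1, -173)))) = Mul(45, Add(Add(Rational(24, 5), Mul(Rational(1, 5), 18)), Add(-34, Mul(-1, -173)))) = Mul(45, Add(Add(Rational(24, 5), Rational(18, 5)), Add(-34, 173))) = Mul(45, Add(Rational(42, 5), 139)) = Mul(45, Rational(737, 5)) = 6633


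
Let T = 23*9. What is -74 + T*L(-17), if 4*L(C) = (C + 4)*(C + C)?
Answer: 45599/2 ≈ 22800.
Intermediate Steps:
L(C) = C*(4 + C)/2 (L(C) = ((C + 4)*(C + C))/4 = ((4 + C)*(2*C))/4 = (2*C*(4 + C))/4 = C*(4 + C)/2)
T = 207
-74 + T*L(-17) = -74 + 207*((1/2)*(-17)*(4 - 17)) = -74 + 207*((1/2)*(-17)*(-13)) = -74 + 207*(221/2) = -74 + 45747/2 = 45599/2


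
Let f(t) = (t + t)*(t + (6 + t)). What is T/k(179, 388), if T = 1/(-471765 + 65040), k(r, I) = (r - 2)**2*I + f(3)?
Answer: -1/4944036843900 ≈ -2.0226e-13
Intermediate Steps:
f(t) = 2*t*(6 + 2*t) (f(t) = (2*t)*(6 + 2*t) = 2*t*(6 + 2*t))
k(r, I) = 72 + I*(-2 + r)**2 (k(r, I) = (r - 2)**2*I + 4*3*(3 + 3) = (-2 + r)**2*I + 4*3*6 = I*(-2 + r)**2 + 72 = 72 + I*(-2 + r)**2)
T = -1/406725 (T = 1/(-406725) = -1/406725 ≈ -2.4587e-6)
T/k(179, 388) = -1/(406725*(72 + 388*(-2 + 179)**2)) = -1/(406725*(72 + 388*177**2)) = -1/(406725*(72 + 388*31329)) = -1/(406725*(72 + 12155652)) = -1/406725/12155724 = -1/406725*1/12155724 = -1/4944036843900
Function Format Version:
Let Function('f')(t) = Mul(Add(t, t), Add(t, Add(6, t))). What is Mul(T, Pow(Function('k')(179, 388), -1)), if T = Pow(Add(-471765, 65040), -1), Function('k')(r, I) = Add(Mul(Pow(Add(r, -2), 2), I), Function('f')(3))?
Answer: Rational(-1, 4944036843900) ≈ -2.0226e-13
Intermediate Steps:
Function('f')(t) = Mul(2, t, Add(6, Mul(2, t))) (Function('f')(t) = Mul(Mul(2, t), Add(6, Mul(2, t))) = Mul(2, t, Add(6, Mul(2, t))))
Function('k')(r, I) = Add(72, Mul(I, Pow(Add(-2, r), 2))) (Function('k')(r, I) = Add(Mul(Pow(Add(r, -2), 2), I), Mul(4, 3, Add(3, 3))) = Add(Mul(Pow(Add(-2, r), 2), I), Mul(4, 3, 6)) = Add(Mul(I, Pow(Add(-2, r), 2)), 72) = Add(72, Mul(I, Pow(Add(-2, r), 2))))
T = Rational(-1, 406725) (T = Pow(-406725, -1) = Rational(-1, 406725) ≈ -2.4587e-6)
Mul(T, Pow(Function('k')(179, 388), -1)) = Mul(Rational(-1, 406725), Pow(Add(72, Mul(388, Pow(Add(-2, 179), 2))), -1)) = Mul(Rational(-1, 406725), Pow(Add(72, Mul(388, Pow(177, 2))), -1)) = Mul(Rational(-1, 406725), Pow(Add(72, Mul(388, 31329)), -1)) = Mul(Rational(-1, 406725), Pow(Add(72, 12155652), -1)) = Mul(Rational(-1, 406725), Pow(12155724, -1)) = Mul(Rational(-1, 406725), Rational(1, 12155724)) = Rational(-1, 4944036843900)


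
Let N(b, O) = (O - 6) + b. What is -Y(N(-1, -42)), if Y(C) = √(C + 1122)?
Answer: -√1073 ≈ -32.757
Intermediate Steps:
N(b, O) = -6 + O + b (N(b, O) = (-6 + O) + b = -6 + O + b)
Y(C) = √(1122 + C)
-Y(N(-1, -42)) = -√(1122 + (-6 - 42 - 1)) = -√(1122 - 49) = -√1073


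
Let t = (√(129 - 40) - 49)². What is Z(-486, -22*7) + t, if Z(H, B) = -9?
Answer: 2481 - 98*√89 ≈ 1556.5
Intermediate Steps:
t = (-49 + √89)² (t = (√89 - 49)² = (-49 + √89)² ≈ 1565.5)
Z(-486, -22*7) + t = -9 + (49 - √89)²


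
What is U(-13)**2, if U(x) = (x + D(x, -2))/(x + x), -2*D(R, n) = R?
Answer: 1/16 ≈ 0.062500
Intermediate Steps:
D(R, n) = -R/2
U(x) = 1/4 (U(x) = (x - x/2)/(x + x) = (x/2)/((2*x)) = (x/2)*(1/(2*x)) = 1/4)
U(-13)**2 = (1/4)**2 = 1/16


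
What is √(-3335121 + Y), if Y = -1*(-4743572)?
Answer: √1408451 ≈ 1186.8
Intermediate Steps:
Y = 4743572
√(-3335121 + Y) = √(-3335121 + 4743572) = √1408451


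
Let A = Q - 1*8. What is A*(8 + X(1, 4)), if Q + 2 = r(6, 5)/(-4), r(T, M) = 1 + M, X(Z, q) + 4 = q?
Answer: -92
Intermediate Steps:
X(Z, q) = -4 + q
Q = -7/2 (Q = -2 + (1 + 5)/(-4) = -2 + 6*(-1/4) = -2 - 3/2 = -7/2 ≈ -3.5000)
A = -23/2 (A = -7/2 - 1*8 = -7/2 - 8 = -23/2 ≈ -11.500)
A*(8 + X(1, 4)) = -23*(8 + (-4 + 4))/2 = -23*(8 + 0)/2 = -23/2*8 = -92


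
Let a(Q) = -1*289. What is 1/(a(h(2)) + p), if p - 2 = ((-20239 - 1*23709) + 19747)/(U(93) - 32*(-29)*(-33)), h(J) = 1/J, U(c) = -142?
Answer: -30766/8805641 ≈ -0.0034939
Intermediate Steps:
p = 85733/30766 (p = 2 + ((-20239 - 1*23709) + 19747)/(-142 - 32*(-29)*(-33)) = 2 + ((-20239 - 23709) + 19747)/(-142 + 928*(-33)) = 2 + (-43948 + 19747)/(-142 - 30624) = 2 - 24201/(-30766) = 2 - 24201*(-1/30766) = 2 + 24201/30766 = 85733/30766 ≈ 2.7866)
a(Q) = -289
1/(a(h(2)) + p) = 1/(-289 + 85733/30766) = 1/(-8805641/30766) = -30766/8805641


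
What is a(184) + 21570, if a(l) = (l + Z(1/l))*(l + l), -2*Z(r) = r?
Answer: 89281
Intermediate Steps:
Z(r) = -r/2
a(l) = 2*l*(l - 1/(2*l)) (a(l) = (l - 1/(2*l))*(l + l) = (l - 1/(2*l))*(2*l) = 2*l*(l - 1/(2*l)))
a(184) + 21570 = (-1 + 2*184²) + 21570 = (-1 + 2*33856) + 21570 = (-1 + 67712) + 21570 = 67711 + 21570 = 89281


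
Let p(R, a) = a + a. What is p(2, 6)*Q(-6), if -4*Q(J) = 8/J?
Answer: 4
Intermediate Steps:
Q(J) = -2/J
p(R, a) = 2*a
p(2, 6)*Q(-6) = (2*6)*(-2/(-6)) = 12*(-2*(-1/6)) = 12*(1/3) = 4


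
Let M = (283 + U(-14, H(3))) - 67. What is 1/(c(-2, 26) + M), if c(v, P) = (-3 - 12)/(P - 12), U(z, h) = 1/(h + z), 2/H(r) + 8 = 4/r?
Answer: 2002/430147 ≈ 0.0046542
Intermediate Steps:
H(r) = 2/(-8 + 4/r)
M = 30878/143 (M = (283 + 1/(-1*3/(-2 + 4*3) - 14)) - 67 = (283 + 1/(-1*3/(-2 + 12) - 14)) - 67 = (283 + 1/(-1*3/10 - 14)) - 67 = (283 + 1/(-1*3*⅒ - 14)) - 67 = (283 + 1/(-3/10 - 14)) - 67 = (283 + 1/(-143/10)) - 67 = (283 - 10/143) - 67 = 40459/143 - 67 = 30878/143 ≈ 215.93)
c(v, P) = -15/(-12 + P)
1/(c(-2, 26) + M) = 1/(-15/(-12 + 26) + 30878/143) = 1/(-15/14 + 30878/143) = 1/(430147/2002) = 2002/430147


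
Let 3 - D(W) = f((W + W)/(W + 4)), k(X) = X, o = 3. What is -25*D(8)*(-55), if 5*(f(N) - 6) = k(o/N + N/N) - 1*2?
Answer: -17875/4 ≈ -4468.8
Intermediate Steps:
f(N) = 29/5 + 3/(5*N) (f(N) = 6 + ((3/N + N/N) - 1*2)/5 = 6 + ((3/N + 1) - 2)/5 = 6 + ((1 + 3/N) - 2)/5 = 6 + (-1 + 3/N)/5 = 6 + (-⅕ + 3/(5*N)) = 29/5 + 3/(5*N))
D(W) = 3 - (3 + 58*W/(4 + W))*(4 + W)/(10*W) (D(W) = 3 - (3 + 29*((W + W)/(W + 4)))/(5*((W + W)/(W + 4))) = 3 - (3 + 29*((2*W)/(4 + W)))/(5*((2*W)/(4 + W))) = 3 - (3 + 29*(2*W/(4 + W)))/(5*(2*W/(4 + W))) = 3 - (4 + W)/(2*W)*(3 + 58*W/(4 + W))/5 = 3 - (3 + 58*W/(4 + W))*(4 + W)/(10*W))
-25*D(8)*(-55) = -5*(-12 - 31*8)/(2*8)*(-55) = -5*(-12 - 248)/(2*8)*(-55) = -5*(-260)/(2*8)*(-55) = -25*(-13/4)*(-55) = (325/4)*(-55) = -17875/4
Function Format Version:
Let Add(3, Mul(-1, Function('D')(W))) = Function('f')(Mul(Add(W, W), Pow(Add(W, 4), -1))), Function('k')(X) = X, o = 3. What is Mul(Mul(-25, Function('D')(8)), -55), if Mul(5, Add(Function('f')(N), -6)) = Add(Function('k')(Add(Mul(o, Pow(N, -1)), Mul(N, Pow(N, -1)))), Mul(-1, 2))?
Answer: Rational(-17875, 4) ≈ -4468.8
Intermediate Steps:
Function('f')(N) = Add(Rational(29, 5), Mul(Rational(3, 5), Pow(N, -1))) (Function('f')(N) = Add(6, Mul(Rational(1, 5), Add(Add(Mul(3, Pow(N, -1)), Mul(N, Pow(N, -1))), Mul(-1, 2)))) = Add(6, Mul(Rational(1, 5), Add(Add(Mul(3, Pow(N, -1)), 1), -2))) = Add(6, Mul(Rational(1, 5), Add(Add(1, Mul(3, Pow(N, -1))), -2))) = Add(6, Mul(Rational(1, 5), Add(-1, Mul(3, Pow(N, -1))))) = Add(6, Add(Rational(-1, 5), Mul(Rational(3, 5), Pow(N, -1)))) = Add(Rational(29, 5), Mul(Rational(3, 5), Pow(N, -1))))
Function('D')(W) = Add(3, Mul(Rational(-1, 10), Pow(W, -1), Add(3, Mul(58, W, Pow(Add(4, W), -1))), Add(4, W))) (Function('D')(W) = Add(3, Mul(-1, Mul(Rational(1, 5), Pow(Mul(Add(W, W), Pow(Add(W, 4), -1)), -1), Add(3, Mul(29, Mul(Add(W, W), Pow(Add(W, 4), -1))))))) = Add(3, Mul(-1, Mul(Rational(1, 5), Pow(Mul(Mul(2, W), Pow(Add(4, W), -1)), -1), Add(3, Mul(29, Mul(Mul(2, W), Pow(Add(4, W), -1))))))) = Add(3, Mul(-1, Mul(Rational(1, 5), Pow(Mul(2, W, Pow(Add(4, W), -1)), -1), Add(3, Mul(29, Mul(2, W, Pow(Add(4, W), -1))))))) = Add(3, Mul(-1, Mul(Rational(1, 5), Mul(Rational(1, 2), Pow(W, -1), Add(4, W)), Add(3, Mul(58, W, Pow(Add(4, W), -1)))))) = Add(3, Mul(-1, Mul(Rational(1, 10), Pow(W, -1), Add(3, Mul(58, W, Pow(Add(4, W), -1))), Add(4, W)))) = Add(3, Mul(Rational(-1, 10), Pow(W, -1), Add(3, Mul(58, W, Pow(Add(4, W), -1))), Add(4, W))))
Mul(Mul(-25, Function('D')(8)), -55) = Mul(Mul(-25, Mul(Rational(1, 10), Pow(8, -1), Add(-12, Mul(-31, 8)))), -55) = Mul(Mul(-25, Mul(Rational(1, 10), Rational(1, 8), Add(-12, -248))), -55) = Mul(Mul(-25, Mul(Rational(1, 10), Rational(1, 8), -260)), -55) = Mul(Mul(-25, Rational(-13, 4)), -55) = Mul(Rational(325, 4), -55) = Rational(-17875, 4)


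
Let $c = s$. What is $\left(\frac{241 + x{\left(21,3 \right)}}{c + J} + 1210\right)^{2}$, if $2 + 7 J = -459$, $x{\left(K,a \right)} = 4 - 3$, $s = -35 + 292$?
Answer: $\frac{656646053569}{447561} \approx 1.4672 \cdot 10^{6}$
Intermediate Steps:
$s = 257$
$c = 257$
$x{\left(K,a \right)} = 1$
$J = - \frac{461}{7}$ ($J = - \frac{2}{7} + \frac{1}{7} \left(-459\right) = - \frac{2}{7} - \frac{459}{7} = - \frac{461}{7} \approx -65.857$)
$\left(\frac{241 + x{\left(21,3 \right)}}{c + J} + 1210\right)^{2} = \left(\frac{241 + 1}{257 - \frac{461}{7}} + 1210\right)^{2} = \left(\frac{242}{\frac{1338}{7}} + 1210\right)^{2} = \left(242 \cdot \frac{7}{1338} + 1210\right)^{2} = \left(\frac{847}{669} + 1210\right)^{2} = \left(\frac{810337}{669}\right)^{2} = \frac{656646053569}{447561}$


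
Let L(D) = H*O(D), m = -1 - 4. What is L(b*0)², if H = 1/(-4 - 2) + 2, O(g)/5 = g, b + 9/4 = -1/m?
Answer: 0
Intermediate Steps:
m = -5
b = -41/20 (b = -9/4 - 1/(-5) = -9/4 - 1*(-⅕) = -9/4 + ⅕ = -41/20 ≈ -2.0500)
O(g) = 5*g
H = 11/6 (H = 1/(-6) + 2 = -⅙ + 2 = 11/6 ≈ 1.8333)
L(D) = 55*D/6 (L(D) = 11*(5*D)/6 = 55*D/6)
L(b*0)² = (55*(-41/20*0)/6)² = ((55/6)*0)² = 0² = 0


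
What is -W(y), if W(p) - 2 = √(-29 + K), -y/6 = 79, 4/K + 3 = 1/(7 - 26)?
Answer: -2 - I*√25491/29 ≈ -2.0 - 5.5055*I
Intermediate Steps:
K = -38/29 (K = 4/(-3 + 1/(7 - 26)) = 4/(-3 + 1/(-19)) = 4/(-3 - 1/19) = 4/(-58/19) = 4*(-19/58) = -38/29 ≈ -1.3103)
y = -474 (y = -6*79 = -474)
W(p) = 2 + I*√25491/29 (W(p) = 2 + √(-29 - 38/29) = 2 + √(-879/29) = 2 + I*√25491/29)
-W(y) = -(2 + I*√25491/29) = -2 - I*√25491/29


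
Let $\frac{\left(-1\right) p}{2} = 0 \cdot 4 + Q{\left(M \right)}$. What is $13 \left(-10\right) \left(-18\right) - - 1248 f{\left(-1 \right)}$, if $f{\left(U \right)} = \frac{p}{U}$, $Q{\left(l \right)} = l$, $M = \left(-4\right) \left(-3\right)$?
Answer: $32292$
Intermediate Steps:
$M = 12$
$p = -24$ ($p = - 2 \left(0 \cdot 4 + 12\right) = - 2 \left(0 + 12\right) = \left(-2\right) 12 = -24$)
$f{\left(U \right)} = - \frac{24}{U}$
$13 \left(-10\right) \left(-18\right) - - 1248 f{\left(-1 \right)} = 13 \left(-10\right) \left(-18\right) - - 1248 \left(- \frac{24}{-1}\right) = \left(-130\right) \left(-18\right) - - 1248 \left(\left(-24\right) \left(-1\right)\right) = 2340 - \left(-1248\right) 24 = 2340 - -29952 = 2340 + 29952 = 32292$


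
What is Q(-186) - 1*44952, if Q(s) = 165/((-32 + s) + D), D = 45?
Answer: -7776861/173 ≈ -44953.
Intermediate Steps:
Q(s) = 165/(13 + s) (Q(s) = 165/((-32 + s) + 45) = 165/(13 + s))
Q(-186) - 1*44952 = 165/(13 - 186) - 1*44952 = 165/(-173) - 44952 = 165*(-1/173) - 44952 = -165/173 - 44952 = -7776861/173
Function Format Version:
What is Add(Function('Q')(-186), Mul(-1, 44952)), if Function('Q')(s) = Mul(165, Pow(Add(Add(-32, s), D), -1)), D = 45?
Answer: Rational(-7776861, 173) ≈ -44953.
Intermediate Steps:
Function('Q')(s) = Mul(165, Pow(Add(13, s), -1)) (Function('Q')(s) = Mul(165, Pow(Add(Add(-32, s), 45), -1)) = Mul(165, Pow(Add(13, s), -1)))
Add(Function('Q')(-186), Mul(-1, 44952)) = Add(Mul(165, Pow(Add(13, -186), -1)), Mul(-1, 44952)) = Add(Mul(165, Pow(-173, -1)), -44952) = Add(Mul(165, Rational(-1, 173)), -44952) = Add(Rational(-165, 173), -44952) = Rational(-7776861, 173)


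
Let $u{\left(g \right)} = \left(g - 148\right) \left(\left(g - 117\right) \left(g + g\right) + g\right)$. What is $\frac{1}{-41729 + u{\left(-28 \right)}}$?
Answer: $- \frac{1}{1465921} \approx -6.8216 \cdot 10^{-7}$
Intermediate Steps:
$u{\left(g \right)} = \left(-148 + g\right) \left(g + 2 g \left(-117 + g\right)\right)$ ($u{\left(g \right)} = \left(-148 + g\right) \left(\left(-117 + g\right) 2 g + g\right) = \left(-148 + g\right) \left(2 g \left(-117 + g\right) + g\right) = \left(-148 + g\right) \left(g + 2 g \left(-117 + g\right)\right)$)
$\frac{1}{-41729 + u{\left(-28 \right)}} = \frac{1}{-41729 - 28 \left(34484 - -14812 + 2 \left(-28\right)^{2}\right)} = \frac{1}{-41729 - 28 \left(34484 + 14812 + 2 \cdot 784\right)} = \frac{1}{-41729 - 28 \left(34484 + 14812 + 1568\right)} = \frac{1}{-41729 - 1424192} = \frac{1}{-1465921} = - \frac{1}{1465921}$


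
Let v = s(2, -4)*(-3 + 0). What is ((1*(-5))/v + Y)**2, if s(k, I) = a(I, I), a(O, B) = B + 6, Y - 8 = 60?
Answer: 170569/36 ≈ 4738.0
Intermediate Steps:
Y = 68 (Y = 8 + 60 = 68)
a(O, B) = 6 + B
s(k, I) = 6 + I
v = -6 (v = (6 - 4)*(-3 + 0) = 2*(-3) = -6)
((1*(-5))/v + Y)**2 = ((1*(-5))/(-6) + 68)**2 = (-5*(-1/6) + 68)**2 = (5/6 + 68)**2 = (413/6)**2 = 170569/36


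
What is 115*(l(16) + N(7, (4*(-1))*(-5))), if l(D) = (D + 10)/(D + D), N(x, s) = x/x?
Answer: 3335/16 ≈ 208.44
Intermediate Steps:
N(x, s) = 1
l(D) = (10 + D)/(2*D) (l(D) = (10 + D)/((2*D)) = (10 + D)*(1/(2*D)) = (10 + D)/(2*D))
115*(l(16) + N(7, (4*(-1))*(-5))) = 115*((½)*(10 + 16)/16 + 1) = 115*((½)*(1/16)*26 + 1) = 115*(13/16 + 1) = 115*(29/16) = 3335/16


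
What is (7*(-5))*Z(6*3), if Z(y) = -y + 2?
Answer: 560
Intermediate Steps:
Z(y) = 2 - y
(7*(-5))*Z(6*3) = (7*(-5))*(2 - 6*3) = -35*(2 - 1*18) = -35*(2 - 18) = -35*(-16) = 560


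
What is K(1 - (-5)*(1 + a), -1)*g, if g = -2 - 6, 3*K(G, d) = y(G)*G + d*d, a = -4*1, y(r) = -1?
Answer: -40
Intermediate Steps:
a = -4
K(G, d) = -G/3 + d**2/3 (K(G, d) = (-G + d*d)/3 = (-G + d**2)/3 = (d**2 - G)/3 = -G/3 + d**2/3)
g = -8
K(1 - (-5)*(1 + a), -1)*g = (-(1 - (-5)*(1 - 4))/3 + (1/3)*(-1)**2)*(-8) = (-(1 - (-5)*(-3))/3 + (1/3)*1)*(-8) = (-(1 - 1*15)/3 + 1/3)*(-8) = (-(1 - 15)/3 + 1/3)*(-8) = (-1/3*(-14) + 1/3)*(-8) = (14/3 + 1/3)*(-8) = 5*(-8) = -40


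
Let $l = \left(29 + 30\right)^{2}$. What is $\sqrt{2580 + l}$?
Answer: $\sqrt{6061} \approx 77.852$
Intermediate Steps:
$l = 3481$ ($l = 59^{2} = 3481$)
$\sqrt{2580 + l} = \sqrt{2580 + 3481} = \sqrt{6061}$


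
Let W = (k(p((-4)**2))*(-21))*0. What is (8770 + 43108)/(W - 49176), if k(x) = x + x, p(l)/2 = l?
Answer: -25939/24588 ≈ -1.0549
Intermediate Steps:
p(l) = 2*l
k(x) = 2*x
W = 0 (W = ((2*(2*(-4)**2))*(-21))*0 = ((2*(2*16))*(-21))*0 = ((2*32)*(-21))*0 = (64*(-21))*0 = -1344*0 = 0)
(8770 + 43108)/(W - 49176) = (8770 + 43108)/(0 - 49176) = 51878/(-49176) = 51878*(-1/49176) = -25939/24588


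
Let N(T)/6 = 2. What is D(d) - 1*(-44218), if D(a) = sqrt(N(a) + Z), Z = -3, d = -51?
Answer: 44221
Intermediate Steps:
N(T) = 12 (N(T) = 6*2 = 12)
D(a) = 3 (D(a) = sqrt(12 - 3) = sqrt(9) = 3)
D(d) - 1*(-44218) = 3 - 1*(-44218) = 3 + 44218 = 44221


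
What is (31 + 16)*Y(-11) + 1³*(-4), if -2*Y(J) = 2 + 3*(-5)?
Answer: 603/2 ≈ 301.50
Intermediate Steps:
Y(J) = 13/2 (Y(J) = -(2 + 3*(-5))/2 = -(2 - 15)/2 = -½*(-13) = 13/2)
(31 + 16)*Y(-11) + 1³*(-4) = (31 + 16)*(13/2) + 1³*(-4) = 47*(13/2) + 1*(-4) = 611/2 - 4 = 603/2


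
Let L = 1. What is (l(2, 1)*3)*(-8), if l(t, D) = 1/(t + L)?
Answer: -8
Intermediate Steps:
l(t, D) = 1/(1 + t) (l(t, D) = 1/(t + 1) = 1/(1 + t))
(l(2, 1)*3)*(-8) = (3/(1 + 2))*(-8) = (3/3)*(-8) = ((⅓)*3)*(-8) = 1*(-8) = -8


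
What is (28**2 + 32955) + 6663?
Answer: 40402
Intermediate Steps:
(28**2 + 32955) + 6663 = (784 + 32955) + 6663 = 33739 + 6663 = 40402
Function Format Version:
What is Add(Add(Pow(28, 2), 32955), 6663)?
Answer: 40402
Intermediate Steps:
Add(Add(Pow(28, 2), 32955), 6663) = Add(Add(784, 32955), 6663) = Add(33739, 6663) = 40402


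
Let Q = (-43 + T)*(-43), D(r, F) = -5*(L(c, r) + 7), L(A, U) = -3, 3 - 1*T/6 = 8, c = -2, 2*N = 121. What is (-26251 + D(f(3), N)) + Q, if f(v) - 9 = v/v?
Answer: -23132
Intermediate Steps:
N = 121/2 (N = (½)*121 = 121/2 ≈ 60.500)
T = -30 (T = 18 - 6*8 = 18 - 48 = -30)
f(v) = 10 (f(v) = 9 + v/v = 9 + 1 = 10)
D(r, F) = -20 (D(r, F) = -5*(-3 + 7) = -5*4 = -20)
Q = 3139 (Q = (-43 - 30)*(-43) = -73*(-43) = 3139)
(-26251 + D(f(3), N)) + Q = (-26251 - 20) + 3139 = -26271 + 3139 = -23132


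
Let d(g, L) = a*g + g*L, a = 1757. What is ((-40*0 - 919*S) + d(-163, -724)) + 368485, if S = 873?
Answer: -602181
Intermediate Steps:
d(g, L) = 1757*g + L*g (d(g, L) = 1757*g + g*L = 1757*g + L*g)
((-40*0 - 919*S) + d(-163, -724)) + 368485 = ((-40*0 - 919*873) - 163*(1757 - 724)) + 368485 = ((-5*0 - 802287) - 163*1033) + 368485 = ((0 - 802287) - 168379) + 368485 = (-802287 - 168379) + 368485 = -970666 + 368485 = -602181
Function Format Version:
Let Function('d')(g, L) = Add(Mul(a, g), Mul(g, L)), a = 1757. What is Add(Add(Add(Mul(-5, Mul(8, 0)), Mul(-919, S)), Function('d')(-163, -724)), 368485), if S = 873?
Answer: -602181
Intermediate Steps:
Function('d')(g, L) = Add(Mul(1757, g), Mul(L, g)) (Function('d')(g, L) = Add(Mul(1757, g), Mul(g, L)) = Add(Mul(1757, g), Mul(L, g)))
Add(Add(Add(Mul(-5, Mul(8, 0)), Mul(-919, S)), Function('d')(-163, -724)), 368485) = Add(Add(Add(Mul(-5, Mul(8, 0)), Mul(-919, 873)), Mul(-163, Add(1757, -724))), 368485) = Add(Add(Add(Mul(-5, 0), -802287), Mul(-163, 1033)), 368485) = Add(Add(Add(0, -802287), -168379), 368485) = Add(Add(-802287, -168379), 368485) = Add(-970666, 368485) = -602181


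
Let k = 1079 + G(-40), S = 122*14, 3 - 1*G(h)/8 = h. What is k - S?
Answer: -285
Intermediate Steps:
G(h) = 24 - 8*h
S = 1708
k = 1423 (k = 1079 + (24 - 8*(-40)) = 1079 + (24 + 320) = 1079 + 344 = 1423)
k - S = 1423 - 1*1708 = 1423 - 1708 = -285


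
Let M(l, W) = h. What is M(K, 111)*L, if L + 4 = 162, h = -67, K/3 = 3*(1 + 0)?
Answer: -10586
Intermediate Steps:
K = 9 (K = 3*(3*(1 + 0)) = 3*(3*1) = 3*3 = 9)
M(l, W) = -67
L = 158 (L = -4 + 162 = 158)
M(K, 111)*L = -67*158 = -10586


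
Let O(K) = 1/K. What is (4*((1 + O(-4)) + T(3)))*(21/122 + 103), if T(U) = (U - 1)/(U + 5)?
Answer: 25174/61 ≈ 412.69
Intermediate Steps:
T(U) = (-1 + U)/(5 + U)
(4*((1 + O(-4)) + T(3)))*(21/122 + 103) = (4*((1 + 1/(-4)) + (-1 + 3)/(5 + 3)))*(21/122 + 103) = (4*((1 - ¼) + 2/8))*(21*(1/122) + 103) = (4*(¾ + (⅛)*2))*(21/122 + 103) = (4*(¾ + ¼))*(12587/122) = (4*1)*(12587/122) = 4*(12587/122) = 25174/61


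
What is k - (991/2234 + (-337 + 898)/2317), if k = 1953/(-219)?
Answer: -3628799611/377860994 ≈ -9.6035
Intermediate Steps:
k = -651/73 (k = 1953*(-1/219) = -651/73 ≈ -8.9178)
k - (991/2234 + (-337 + 898)/2317) = -651/73 - (991/2234 + (-337 + 898)/2317) = -651/73 - (991*(1/2234) + 561*(1/2317)) = -651/73 - (991/2234 + 561/2317) = -651/73 - 1*3549421/5176178 = -651/73 - 3549421/5176178 = -3628799611/377860994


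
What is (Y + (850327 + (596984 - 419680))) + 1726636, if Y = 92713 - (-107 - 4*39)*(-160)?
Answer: 2804900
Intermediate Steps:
Y = 50633 (Y = 92713 - (-107 - 156)*(-160) = 92713 - (-263)*(-160) = 92713 - 1*42080 = 92713 - 42080 = 50633)
(Y + (850327 + (596984 - 419680))) + 1726636 = (50633 + (850327 + (596984 - 419680))) + 1726636 = (50633 + (850327 + 177304)) + 1726636 = (50633 + 1027631) + 1726636 = 1078264 + 1726636 = 2804900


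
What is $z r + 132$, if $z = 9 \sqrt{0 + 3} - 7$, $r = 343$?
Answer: $-2269 + 3087 \sqrt{3} \approx 3077.8$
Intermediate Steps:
$z = -7 + 9 \sqrt{3}$ ($z = 9 \sqrt{3} - 7 = -7 + 9 \sqrt{3} \approx 8.5885$)
$z r + 132 = \left(-7 + 9 \sqrt{3}\right) 343 + 132 = \left(-2401 + 3087 \sqrt{3}\right) + 132 = -2269 + 3087 \sqrt{3}$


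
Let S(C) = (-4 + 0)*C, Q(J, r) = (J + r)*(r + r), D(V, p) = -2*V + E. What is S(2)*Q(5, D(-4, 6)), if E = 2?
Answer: -2400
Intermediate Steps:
D(V, p) = 2 - 2*V (D(V, p) = -2*V + 2 = 2 - 2*V)
Q(J, r) = 2*r*(J + r) (Q(J, r) = (J + r)*(2*r) = 2*r*(J + r))
S(C) = -4*C
S(2)*Q(5, D(-4, 6)) = (-4*2)*(2*(2 - 2*(-4))*(5 + (2 - 2*(-4)))) = -16*(2 + 8)*(5 + (2 + 8)) = -16*10*(5 + 10) = -16*10*15 = -8*300 = -2400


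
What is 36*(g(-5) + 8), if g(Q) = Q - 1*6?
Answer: -108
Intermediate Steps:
g(Q) = -6 + Q (g(Q) = Q - 6 = -6 + Q)
36*(g(-5) + 8) = 36*((-6 - 5) + 8) = 36*(-11 + 8) = 36*(-3) = -108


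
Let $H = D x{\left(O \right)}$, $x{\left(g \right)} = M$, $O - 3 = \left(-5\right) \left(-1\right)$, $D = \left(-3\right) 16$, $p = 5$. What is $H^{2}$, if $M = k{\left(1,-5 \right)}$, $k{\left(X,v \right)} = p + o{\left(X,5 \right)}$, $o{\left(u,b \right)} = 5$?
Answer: $230400$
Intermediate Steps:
$D = -48$
$O = 8$ ($O = 3 - -5 = 3 + 5 = 8$)
$k{\left(X,v \right)} = 10$ ($k{\left(X,v \right)} = 5 + 5 = 10$)
$M = 10$
$x{\left(g \right)} = 10$
$H = -480$ ($H = \left(-48\right) 10 = -480$)
$H^{2} = \left(-480\right)^{2} = 230400$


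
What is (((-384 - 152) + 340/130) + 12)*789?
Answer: -5347842/13 ≈ -4.1137e+5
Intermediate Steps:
(((-384 - 152) + 340/130) + 12)*789 = ((-536 + 340*(1/130)) + 12)*789 = ((-536 + 34/13) + 12)*789 = (-6934/13 + 12)*789 = -6778/13*789 = -5347842/13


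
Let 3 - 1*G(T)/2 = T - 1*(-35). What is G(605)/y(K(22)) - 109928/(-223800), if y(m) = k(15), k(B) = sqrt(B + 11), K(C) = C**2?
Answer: 13741/27975 - 49*sqrt(26) ≈ -249.36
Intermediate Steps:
G(T) = -64 - 2*T (G(T) = 6 - 2*(T - 1*(-35)) = 6 - 2*(T + 35) = 6 - 2*(35 + T) = 6 + (-70 - 2*T) = -64 - 2*T)
k(B) = sqrt(11 + B)
y(m) = sqrt(26) (y(m) = sqrt(11 + 15) = sqrt(26))
G(605)/y(K(22)) - 109928/(-223800) = (-64 - 2*605)/(sqrt(26)) - 109928/(-223800) = (-64 - 1210)*(sqrt(26)/26) - 109928*(-1/223800) = -49*sqrt(26) + 13741/27975 = 13741/27975 - 49*sqrt(26)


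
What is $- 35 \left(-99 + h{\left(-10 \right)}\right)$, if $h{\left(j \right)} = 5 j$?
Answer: $5215$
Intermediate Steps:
$- 35 \left(-99 + h{\left(-10 \right)}\right) = - 35 \left(-99 + 5 \left(-10\right)\right) = - 35 \left(-99 - 50\right) = \left(-35\right) \left(-149\right) = 5215$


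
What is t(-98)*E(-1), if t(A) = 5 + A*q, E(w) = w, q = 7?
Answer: 681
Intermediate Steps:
t(A) = 5 + 7*A (t(A) = 5 + A*7 = 5 + 7*A)
t(-98)*E(-1) = (5 + 7*(-98))*(-1) = (5 - 686)*(-1) = -681*(-1) = 681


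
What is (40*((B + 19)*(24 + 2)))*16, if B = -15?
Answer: 66560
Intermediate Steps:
(40*((B + 19)*(24 + 2)))*16 = (40*((-15 + 19)*(24 + 2)))*16 = (40*(4*26))*16 = (40*104)*16 = 4160*16 = 66560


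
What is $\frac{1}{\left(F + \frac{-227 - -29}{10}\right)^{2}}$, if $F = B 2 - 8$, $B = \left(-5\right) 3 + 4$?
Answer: $\frac{25}{62001} \approx 0.00040322$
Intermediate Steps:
$B = -11$ ($B = -15 + 4 = -11$)
$F = -30$ ($F = \left(-11\right) 2 - 8 = -22 - 8 = -30$)
$\frac{1}{\left(F + \frac{-227 - -29}{10}\right)^{2}} = \frac{1}{\left(-30 + \frac{-227 - -29}{10}\right)^{2}} = \frac{1}{\left(-30 + \left(-227 + 29\right) \frac{1}{10}\right)^{2}} = \frac{1}{\left(-30 - \frac{99}{5}\right)^{2}} = \frac{1}{\left(- \frac{249}{5}\right)^{2}} = \frac{1}{\frac{62001}{25}} = \frac{25}{62001}$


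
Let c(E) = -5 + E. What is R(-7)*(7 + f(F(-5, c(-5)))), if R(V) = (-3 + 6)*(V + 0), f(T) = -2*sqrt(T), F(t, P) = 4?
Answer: -63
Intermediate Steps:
R(V) = 3*V
R(-7)*(7 + f(F(-5, c(-5)))) = (3*(-7))*(7 - 2*sqrt(4)) = -21*(7 - 2*2) = -21*(7 - 4) = -21*3 = -63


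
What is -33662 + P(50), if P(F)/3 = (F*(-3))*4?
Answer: -35462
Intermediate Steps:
P(F) = -36*F (P(F) = 3*((F*(-3))*4) = 3*(-3*F*4) = 3*(-12*F) = -36*F)
-33662 + P(50) = -33662 - 36*50 = -33662 - 1800 = -35462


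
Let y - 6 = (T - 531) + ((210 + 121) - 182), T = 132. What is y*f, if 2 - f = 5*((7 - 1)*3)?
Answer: 21472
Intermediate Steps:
y = -244 (y = 6 + ((132 - 531) + ((210 + 121) - 182)) = 6 + (-399 + (331 - 182)) = 6 + (-399 + 149) = 6 - 250 = -244)
f = -88 (f = 2 - 5*(7 - 1)*3 = 2 - 5*6*3 = 2 - 5*18 = 2 - 1*90 = 2 - 90 = -88)
y*f = -244*(-88) = 21472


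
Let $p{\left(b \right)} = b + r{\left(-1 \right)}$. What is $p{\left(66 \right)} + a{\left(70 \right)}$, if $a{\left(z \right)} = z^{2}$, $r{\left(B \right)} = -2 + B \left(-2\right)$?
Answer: $4966$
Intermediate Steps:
$r{\left(B \right)} = -2 - 2 B$
$p{\left(b \right)} = b$ ($p{\left(b \right)} = b - 0 = b + \left(-2 + 2\right) = b + 0 = b$)
$p{\left(66 \right)} + a{\left(70 \right)} = 66 + 70^{2} = 66 + 4900 = 4966$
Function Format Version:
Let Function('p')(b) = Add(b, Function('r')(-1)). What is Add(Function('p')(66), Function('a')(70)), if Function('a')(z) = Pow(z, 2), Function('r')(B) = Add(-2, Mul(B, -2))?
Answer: 4966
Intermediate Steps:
Function('r')(B) = Add(-2, Mul(-2, B))
Function('p')(b) = b (Function('p')(b) = Add(b, Add(-2, Mul(-2, -1))) = Add(b, Add(-2, 2)) = Add(b, 0) = b)
Add(Function('p')(66), Function('a')(70)) = Add(66, Pow(70, 2)) = Add(66, 4900) = 4966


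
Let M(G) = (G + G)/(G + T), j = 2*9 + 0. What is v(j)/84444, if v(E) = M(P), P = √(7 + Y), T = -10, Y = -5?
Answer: -1/2068878 - 5*√2/2068878 ≈ -3.9012e-6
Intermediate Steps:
j = 18 (j = 18 + 0 = 18)
P = √2 (P = √(7 - 5) = √2 ≈ 1.4142)
M(G) = 2*G/(-10 + G) (M(G) = (G + G)/(G - 10) = (2*G)/(-10 + G) = 2*G/(-10 + G))
v(E) = 2*√2/(-10 + √2)
v(j)/84444 = (-2/49 - 10*√2/49)/84444 = (-2/49 - 10*√2/49)*(1/84444) = -1/2068878 - 5*√2/2068878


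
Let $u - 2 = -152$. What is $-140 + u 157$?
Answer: $-23690$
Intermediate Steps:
$u = -150$ ($u = 2 - 152 = -150$)
$-140 + u 157 = -140 - 23550 = -23690$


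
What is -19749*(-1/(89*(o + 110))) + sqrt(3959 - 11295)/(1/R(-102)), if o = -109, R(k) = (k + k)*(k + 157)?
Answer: 19749/89 - 22440*I*sqrt(1834) ≈ 221.9 - 9.61e+5*I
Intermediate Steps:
R(k) = 2*k*(157 + k) (R(k) = (2*k)*(157 + k) = 2*k*(157 + k))
-19749*(-1/(89*(o + 110))) + sqrt(3959 - 11295)/(1/R(-102)) = -19749*(-1/(89*(-109 + 110))) + sqrt(3959 - 11295)/(1/(2*(-102)*(157 - 102))) = -19749/((-89*1)) + sqrt(-7336)/(1/(2*(-102)*55)) = -19749/(-89) + (2*I*sqrt(1834))/(1/(-11220)) = -19749*(-1/89) + (2*I*sqrt(1834))/(-1/11220) = 19749/89 + (2*I*sqrt(1834))*(-11220) = 19749/89 - 22440*I*sqrt(1834)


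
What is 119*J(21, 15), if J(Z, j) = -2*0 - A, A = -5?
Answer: 595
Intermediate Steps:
J(Z, j) = 5 (J(Z, j) = -2*0 - 1*(-5) = 0 + 5 = 5)
119*J(21, 15) = 119*5 = 595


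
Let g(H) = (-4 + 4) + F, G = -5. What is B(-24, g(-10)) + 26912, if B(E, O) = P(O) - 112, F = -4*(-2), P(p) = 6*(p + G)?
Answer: 26818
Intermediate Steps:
P(p) = -30 + 6*p (P(p) = 6*(p - 5) = 6*(-5 + p) = -30 + 6*p)
F = 8
g(H) = 8 (g(H) = (-4 + 4) + 8 = 0 + 8 = 8)
B(E, O) = -142 + 6*O (B(E, O) = (-30 + 6*O) - 112 = -142 + 6*O)
B(-24, g(-10)) + 26912 = (-142 + 6*8) + 26912 = (-142 + 48) + 26912 = -94 + 26912 = 26818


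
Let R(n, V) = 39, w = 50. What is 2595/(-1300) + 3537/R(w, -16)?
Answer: 23061/260 ≈ 88.696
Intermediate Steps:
2595/(-1300) + 3537/R(w, -16) = 2595/(-1300) + 3537/39 = 2595*(-1/1300) + 3537*(1/39) = -519/260 + 1179/13 = 23061/260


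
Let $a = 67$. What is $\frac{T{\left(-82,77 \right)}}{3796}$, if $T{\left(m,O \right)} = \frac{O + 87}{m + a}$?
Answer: $- \frac{41}{14235} \approx -0.0028802$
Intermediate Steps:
$T{\left(m,O \right)} = \frac{87 + O}{67 + m}$ ($T{\left(m,O \right)} = \frac{O + 87}{m + 67} = \frac{87 + O}{67 + m}$)
$\frac{T{\left(-82,77 \right)}}{3796} = \frac{\frac{1}{67 - 82} \left(87 + 77\right)}{3796} = \frac{1}{-15} \cdot 164 \cdot \frac{1}{3796} = \left(- \frac{1}{15}\right) 164 \cdot \frac{1}{3796} = \left(- \frac{164}{15}\right) \frac{1}{3796} = - \frac{41}{14235}$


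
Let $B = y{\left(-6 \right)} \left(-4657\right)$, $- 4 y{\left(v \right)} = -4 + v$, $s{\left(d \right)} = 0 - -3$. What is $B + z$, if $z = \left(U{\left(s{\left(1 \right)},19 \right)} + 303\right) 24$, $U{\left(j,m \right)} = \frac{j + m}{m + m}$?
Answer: $- \frac{165551}{38} \approx -4356.6$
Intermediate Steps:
$s{\left(d \right)} = 3$ ($s{\left(d \right)} = 0 + 3 = 3$)
$U{\left(j,m \right)} = \frac{j + m}{2 m}$
$y{\left(v \right)} = 1 - \frac{v}{4}$ ($y{\left(v \right)} = - \frac{-4 + v}{4} = 1 - \frac{v}{4}$)
$z = \frac{138432}{19}$ ($z = \left(\frac{3 + 19}{2 \cdot 19} + 303\right) 24 = \left(\frac{1}{2} \cdot \frac{1}{19} \cdot 22 + 303\right) 24 = \left(\frac{11}{19} + 303\right) 24 = \frac{5768}{19} \cdot 24 = \frac{138432}{19} \approx 7285.9$)
$B = - \frac{23285}{2}$ ($B = \left(1 - - \frac{3}{2}\right) \left(-4657\right) = \left(1 + \frac{3}{2}\right) \left(-4657\right) = \frac{5}{2} \left(-4657\right) = - \frac{23285}{2} \approx -11643.0$)
$B + z = - \frac{23285}{2} + \frac{138432}{19} = - \frac{165551}{38}$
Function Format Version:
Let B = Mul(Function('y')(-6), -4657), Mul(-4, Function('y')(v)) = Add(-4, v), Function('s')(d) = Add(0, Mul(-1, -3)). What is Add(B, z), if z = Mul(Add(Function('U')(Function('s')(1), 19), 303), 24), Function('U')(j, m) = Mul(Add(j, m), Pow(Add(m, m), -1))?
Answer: Rational(-165551, 38) ≈ -4356.6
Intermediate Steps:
Function('s')(d) = 3 (Function('s')(d) = Add(0, 3) = 3)
Function('U')(j, m) = Mul(Rational(1, 2), Pow(m, -1), Add(j, m)) (Function('U')(j, m) = Mul(Add(j, m), Pow(Mul(2, m), -1)) = Mul(Add(j, m), Mul(Rational(1, 2), Pow(m, -1))) = Mul(Rational(1, 2), Pow(m, -1), Add(j, m)))
Function('y')(v) = Add(1, Mul(Rational(-1, 4), v)) (Function('y')(v) = Mul(Rational(-1, 4), Add(-4, v)) = Add(1, Mul(Rational(-1, 4), v)))
z = Rational(138432, 19) (z = Mul(Add(Mul(Rational(1, 2), Pow(19, -1), Add(3, 19)), 303), 24) = Mul(Add(Mul(Rational(1, 2), Rational(1, 19), 22), 303), 24) = Mul(Add(Rational(11, 19), 303), 24) = Mul(Rational(5768, 19), 24) = Rational(138432, 19) ≈ 7285.9)
B = Rational(-23285, 2) (B = Mul(Add(1, Mul(Rational(-1, 4), -6)), -4657) = Mul(Add(1, Rational(3, 2)), -4657) = Mul(Rational(5, 2), -4657) = Rational(-23285, 2) ≈ -11643.)
Add(B, z) = Add(Rational(-23285, 2), Rational(138432, 19)) = Rational(-165551, 38)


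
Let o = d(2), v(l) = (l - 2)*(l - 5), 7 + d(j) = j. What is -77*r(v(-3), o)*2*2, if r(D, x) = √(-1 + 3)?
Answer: -308*√2 ≈ -435.58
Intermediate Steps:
d(j) = -7 + j
v(l) = (-5 + l)*(-2 + l) (v(l) = (-2 + l)*(-5 + l) = (-5 + l)*(-2 + l))
o = -5 (o = -7 + 2 = -5)
r(D, x) = √2
-77*r(v(-3), o)*2*2 = -77*√2*2*2 = -77*2*√2*2 = -308*√2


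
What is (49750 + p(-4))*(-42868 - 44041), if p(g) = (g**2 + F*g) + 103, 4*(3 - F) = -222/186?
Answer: -134320466770/31 ≈ -4.3329e+9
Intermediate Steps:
F = 409/124 (F = 3 - (-111)/(2*186) = 3 - 1/4*(-37/31) = 3 + 37/124 = 409/124 ≈ 3.2984)
p(g) = 103 + g**2 + 409*g/124 (p(g) = (g**2 + 409*g/124) + 103 = 103 + g**2 + 409*g/124)
(49750 + p(-4))*(-42868 - 44041) = (49750 + (103 + (-4)**2 + (409/124)*(-4)))*(-42868 - 44041) = (49750 + (103 + 16 - 409/31))*(-86909) = (49750 + 3280/31)*(-86909) = (1545530/31)*(-86909) = -134320466770/31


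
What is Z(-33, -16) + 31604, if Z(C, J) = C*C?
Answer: 32693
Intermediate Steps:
Z(C, J) = C²
Z(-33, -16) + 31604 = (-33)² + 31604 = 1089 + 31604 = 32693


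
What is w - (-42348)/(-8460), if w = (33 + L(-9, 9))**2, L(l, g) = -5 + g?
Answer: 961616/705 ≈ 1364.0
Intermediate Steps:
w = 1369 (w = (33 + (-5 + 9))**2 = (33 + 4)**2 = 37**2 = 1369)
w - (-42348)/(-8460) = 1369 - (-42348)/(-8460) = 1369 - (-42348)*(-1)/8460 = 1369 - 1*3529/705 = 1369 - 3529/705 = 961616/705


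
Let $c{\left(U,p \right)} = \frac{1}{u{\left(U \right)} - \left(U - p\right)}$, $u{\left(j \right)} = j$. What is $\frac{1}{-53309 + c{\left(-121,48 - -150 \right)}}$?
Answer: $- \frac{198}{10555181} \approx -1.8759 \cdot 10^{-5}$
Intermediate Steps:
$c{\left(U,p \right)} = \frac{1}{p}$ ($c{\left(U,p \right)} = \frac{1}{U - \left(U - p\right)} = \frac{1}{p}$)
$\frac{1}{-53309 + c{\left(-121,48 - -150 \right)}} = \frac{1}{-53309 + \frac{1}{48 - -150}} = \frac{1}{-53309 + \frac{1}{48 + 150}} = \frac{1}{-53309 + \frac{1}{198}} = \frac{1}{- \frac{10555181}{198}} = - \frac{198}{10555181}$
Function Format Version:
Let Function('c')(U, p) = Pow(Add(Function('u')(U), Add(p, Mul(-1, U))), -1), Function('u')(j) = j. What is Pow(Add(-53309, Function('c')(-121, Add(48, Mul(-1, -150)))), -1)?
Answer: Rational(-198, 10555181) ≈ -1.8759e-5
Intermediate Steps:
Function('c')(U, p) = Pow(p, -1) (Function('c')(U, p) = Pow(Add(U, Add(p, Mul(-1, U))), -1) = Pow(p, -1))
Pow(Add(-53309, Function('c')(-121, Add(48, Mul(-1, -150)))), -1) = Pow(Add(-53309, Pow(Add(48, Mul(-1, -150)), -1)), -1) = Pow(Add(-53309, Pow(Add(48, 150), -1)), -1) = Pow(Add(-53309, Pow(198, -1)), -1) = Pow(Add(-53309, Rational(1, 198)), -1) = Pow(Rational(-10555181, 198), -1) = Rational(-198, 10555181)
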